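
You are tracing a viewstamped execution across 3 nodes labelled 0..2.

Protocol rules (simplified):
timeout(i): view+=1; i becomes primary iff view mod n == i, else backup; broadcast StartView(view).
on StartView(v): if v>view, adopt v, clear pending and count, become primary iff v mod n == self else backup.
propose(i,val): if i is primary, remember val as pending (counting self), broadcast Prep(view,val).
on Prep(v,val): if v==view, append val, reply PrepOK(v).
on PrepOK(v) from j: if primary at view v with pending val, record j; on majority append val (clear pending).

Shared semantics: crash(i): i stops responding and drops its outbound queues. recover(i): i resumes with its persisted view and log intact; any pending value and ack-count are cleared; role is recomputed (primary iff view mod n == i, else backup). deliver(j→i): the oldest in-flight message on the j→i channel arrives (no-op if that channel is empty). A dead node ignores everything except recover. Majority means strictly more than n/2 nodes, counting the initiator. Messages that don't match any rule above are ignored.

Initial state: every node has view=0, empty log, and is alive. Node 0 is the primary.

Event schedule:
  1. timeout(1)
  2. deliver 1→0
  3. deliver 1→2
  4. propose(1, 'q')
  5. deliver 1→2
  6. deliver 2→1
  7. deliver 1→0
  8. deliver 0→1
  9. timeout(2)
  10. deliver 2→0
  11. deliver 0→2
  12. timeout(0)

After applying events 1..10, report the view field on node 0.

after 1 — timeout(1): n1:prim/v1/[-]
after 2 — deliver 1→0: n0:back/v1/[-]
after 3 — deliver 1→2: n2:back/v1/[-]
after 4 — propose(1,'q'): ·
after 5 — deliver 1→2: n2:back/v1/[q]
after 6 — deliver 2→1: n1:prim/v1/[q]
after 7 — deliver 1→0: n0:back/v1/[q]
after 8 — deliver 0→1: ·
after 9 — timeout(2): n2:prim/v2/[q]
after 10 — deliver 2→0: n0:back/v2/[q]

2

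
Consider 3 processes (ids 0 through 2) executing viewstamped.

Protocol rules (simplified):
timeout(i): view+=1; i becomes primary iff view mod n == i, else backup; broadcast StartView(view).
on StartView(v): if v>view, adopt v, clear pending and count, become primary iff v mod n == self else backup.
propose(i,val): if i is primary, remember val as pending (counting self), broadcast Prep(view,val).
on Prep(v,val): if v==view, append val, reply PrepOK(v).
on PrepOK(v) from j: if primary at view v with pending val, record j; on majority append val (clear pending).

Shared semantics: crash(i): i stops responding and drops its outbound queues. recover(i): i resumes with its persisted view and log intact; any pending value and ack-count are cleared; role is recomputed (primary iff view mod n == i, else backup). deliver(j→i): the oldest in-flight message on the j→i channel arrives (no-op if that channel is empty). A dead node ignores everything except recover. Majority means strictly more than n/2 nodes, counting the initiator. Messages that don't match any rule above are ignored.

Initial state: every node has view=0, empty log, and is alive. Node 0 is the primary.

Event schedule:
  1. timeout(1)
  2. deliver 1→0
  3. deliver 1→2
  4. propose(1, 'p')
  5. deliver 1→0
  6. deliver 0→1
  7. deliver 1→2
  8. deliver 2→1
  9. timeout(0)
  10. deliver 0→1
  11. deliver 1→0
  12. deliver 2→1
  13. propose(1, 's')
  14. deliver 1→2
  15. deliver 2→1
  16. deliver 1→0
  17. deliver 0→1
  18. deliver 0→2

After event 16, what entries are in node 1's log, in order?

p

1. timeout(1):  <1:prim v1 ->
2. deliver 1→0:  <0:back v1 ->
3. deliver 1→2:  <2:back v1 ->
4. propose(1,'p'):  nop
5. deliver 1→0:  <0:back v1 p>
6. deliver 0→1:  <1:prim v1 p>
7. deliver 1→2:  <2:back v1 p>
8. deliver 2→1:  nop
9. timeout(0):  <0:back v2 p>
10. deliver 0→1:  <1:back v2 p>
11. deliver 1→0:  nop
12. deliver 2→1:  nop
13. propose(1,'s'):  nop
14. deliver 1→2:  nop
15. deliver 2→1:  nop
16. deliver 1→0:  nop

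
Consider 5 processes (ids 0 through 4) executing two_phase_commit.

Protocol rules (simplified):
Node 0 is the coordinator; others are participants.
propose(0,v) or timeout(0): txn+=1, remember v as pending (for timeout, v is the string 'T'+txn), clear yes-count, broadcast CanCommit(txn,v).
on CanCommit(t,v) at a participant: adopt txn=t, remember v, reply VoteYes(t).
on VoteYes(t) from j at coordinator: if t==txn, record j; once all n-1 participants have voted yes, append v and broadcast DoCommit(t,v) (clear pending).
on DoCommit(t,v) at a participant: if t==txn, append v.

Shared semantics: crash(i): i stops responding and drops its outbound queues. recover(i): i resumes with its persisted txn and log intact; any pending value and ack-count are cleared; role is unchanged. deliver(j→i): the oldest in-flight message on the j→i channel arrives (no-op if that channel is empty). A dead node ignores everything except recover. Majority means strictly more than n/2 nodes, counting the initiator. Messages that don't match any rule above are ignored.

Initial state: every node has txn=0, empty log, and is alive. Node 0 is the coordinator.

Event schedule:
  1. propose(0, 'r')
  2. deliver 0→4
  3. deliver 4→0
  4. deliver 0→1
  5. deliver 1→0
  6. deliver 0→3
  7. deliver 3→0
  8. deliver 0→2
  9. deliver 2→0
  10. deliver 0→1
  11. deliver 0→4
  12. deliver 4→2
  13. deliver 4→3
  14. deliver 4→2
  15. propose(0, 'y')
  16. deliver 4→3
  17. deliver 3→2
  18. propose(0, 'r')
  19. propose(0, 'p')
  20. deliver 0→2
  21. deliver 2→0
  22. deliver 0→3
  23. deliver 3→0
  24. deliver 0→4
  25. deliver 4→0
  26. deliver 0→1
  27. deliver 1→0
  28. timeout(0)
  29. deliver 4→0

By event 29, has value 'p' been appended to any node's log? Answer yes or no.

no

e1 propose(0,'r'): 0[coor,t=1,-]
e2 deliver 0→4: 4[part,t=1,-]
e3 deliver 4→0: ·
e4 deliver 0→1: 1[part,t=1,-]
e5 deliver 1→0: ·
e6 deliver 0→3: 3[part,t=1,-]
e7 deliver 3→0: ·
e8 deliver 0→2: 2[part,t=1,-]
e9 deliver 2→0: 0[coor,t=1,r]
e10 deliver 0→1: 1[part,t=1,r]
e11 deliver 0→4: 4[part,t=1,r]
e12 deliver 4→2: ·
e13 deliver 4→3: ·
e14 deliver 4→2: ·
e15 propose(0,'y'): 0[coor,t=2,r]
e16 deliver 4→3: ·
e17 deliver 3→2: ·
e18 propose(0,'r'): 0[coor,t=3,r]
e19 propose(0,'p'): 0[coor,t=4,r]
e20 deliver 0→2: 2[part,t=1,r]
e21 deliver 2→0: ·
e22 deliver 0→3: 3[part,t=1,r]
e23 deliver 3→0: ·
e24 deliver 0→4: 4[part,t=2,r]
e25 deliver 4→0: ·
e26 deliver 0→1: 1[part,t=2,r]
e27 deliver 1→0: ·
e28 timeout(0): 0[coor,t=5,r]
e29 deliver 4→0: ·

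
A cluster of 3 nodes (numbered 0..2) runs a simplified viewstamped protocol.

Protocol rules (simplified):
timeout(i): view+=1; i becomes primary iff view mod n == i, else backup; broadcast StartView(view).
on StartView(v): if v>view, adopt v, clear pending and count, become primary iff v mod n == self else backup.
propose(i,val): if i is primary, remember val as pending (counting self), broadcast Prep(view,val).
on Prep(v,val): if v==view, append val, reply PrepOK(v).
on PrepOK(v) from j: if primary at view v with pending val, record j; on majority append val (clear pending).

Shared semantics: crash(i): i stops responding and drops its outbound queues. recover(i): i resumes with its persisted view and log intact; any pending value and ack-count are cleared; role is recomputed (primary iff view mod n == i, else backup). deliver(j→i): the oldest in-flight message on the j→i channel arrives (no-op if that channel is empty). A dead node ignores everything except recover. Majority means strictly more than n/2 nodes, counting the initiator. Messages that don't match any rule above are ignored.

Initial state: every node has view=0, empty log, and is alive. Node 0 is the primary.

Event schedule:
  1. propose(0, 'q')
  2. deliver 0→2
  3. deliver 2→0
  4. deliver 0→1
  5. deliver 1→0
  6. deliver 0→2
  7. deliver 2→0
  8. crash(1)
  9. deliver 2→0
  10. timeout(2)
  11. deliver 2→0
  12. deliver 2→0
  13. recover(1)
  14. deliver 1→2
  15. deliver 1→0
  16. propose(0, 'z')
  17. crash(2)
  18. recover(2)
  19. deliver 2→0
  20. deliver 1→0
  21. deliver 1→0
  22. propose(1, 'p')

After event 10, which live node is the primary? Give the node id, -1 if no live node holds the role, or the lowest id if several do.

0

step 1 propose(0,'q'): —
step 2 deliver 0→2: 2={back,v=0,log=q}
step 3 deliver 2→0: 0={prim,v=0,log=q}
step 4 deliver 0→1: 1={back,v=0,log=q}
step 5 deliver 1→0: —
step 6 deliver 0→2: —
step 7 deliver 2→0: —
step 8 crash(1): 1={✗back,v=0,log=q}
step 9 deliver 2→0: —
step 10 timeout(2): 2={back,v=1,log=q}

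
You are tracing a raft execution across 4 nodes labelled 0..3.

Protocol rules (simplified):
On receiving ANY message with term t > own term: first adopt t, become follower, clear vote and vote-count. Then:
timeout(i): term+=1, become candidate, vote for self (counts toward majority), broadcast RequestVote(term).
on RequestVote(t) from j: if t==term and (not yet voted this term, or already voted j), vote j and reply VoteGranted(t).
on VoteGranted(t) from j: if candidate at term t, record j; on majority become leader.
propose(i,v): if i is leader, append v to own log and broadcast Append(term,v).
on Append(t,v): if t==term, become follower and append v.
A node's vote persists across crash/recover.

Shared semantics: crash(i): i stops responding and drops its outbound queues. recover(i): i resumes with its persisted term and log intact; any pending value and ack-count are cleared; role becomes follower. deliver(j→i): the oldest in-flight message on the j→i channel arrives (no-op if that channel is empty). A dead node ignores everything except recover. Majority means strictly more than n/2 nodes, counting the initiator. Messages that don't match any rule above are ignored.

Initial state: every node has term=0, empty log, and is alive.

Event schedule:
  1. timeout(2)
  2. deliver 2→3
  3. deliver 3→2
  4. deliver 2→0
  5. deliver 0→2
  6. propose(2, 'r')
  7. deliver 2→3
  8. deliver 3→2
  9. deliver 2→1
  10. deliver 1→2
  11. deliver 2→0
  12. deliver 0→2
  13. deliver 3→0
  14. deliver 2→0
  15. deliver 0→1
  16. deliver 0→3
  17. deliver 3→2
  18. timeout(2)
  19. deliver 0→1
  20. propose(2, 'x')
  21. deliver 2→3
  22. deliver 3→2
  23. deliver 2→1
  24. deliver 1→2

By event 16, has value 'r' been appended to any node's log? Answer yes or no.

e1 timeout(2): 2[cand,t=1,-]
e2 deliver 2→3: 3[foll,t=1,-]
e3 deliver 3→2: ·
e4 deliver 2→0: 0[foll,t=1,-]
e5 deliver 0→2: 2[lead,t=1,-]
e6 propose(2,'r'): 2[lead,t=1,r]
e7 deliver 2→3: 3[foll,t=1,r]
e8 deliver 3→2: ·
e9 deliver 2→1: 1[foll,t=1,-]
e10 deliver 1→2: ·
e11 deliver 2→0: 0[foll,t=1,r]
e12 deliver 0→2: ·
e13 deliver 3→0: ·
e14 deliver 2→0: ·
e15 deliver 0→1: ·
e16 deliver 0→3: ·

yes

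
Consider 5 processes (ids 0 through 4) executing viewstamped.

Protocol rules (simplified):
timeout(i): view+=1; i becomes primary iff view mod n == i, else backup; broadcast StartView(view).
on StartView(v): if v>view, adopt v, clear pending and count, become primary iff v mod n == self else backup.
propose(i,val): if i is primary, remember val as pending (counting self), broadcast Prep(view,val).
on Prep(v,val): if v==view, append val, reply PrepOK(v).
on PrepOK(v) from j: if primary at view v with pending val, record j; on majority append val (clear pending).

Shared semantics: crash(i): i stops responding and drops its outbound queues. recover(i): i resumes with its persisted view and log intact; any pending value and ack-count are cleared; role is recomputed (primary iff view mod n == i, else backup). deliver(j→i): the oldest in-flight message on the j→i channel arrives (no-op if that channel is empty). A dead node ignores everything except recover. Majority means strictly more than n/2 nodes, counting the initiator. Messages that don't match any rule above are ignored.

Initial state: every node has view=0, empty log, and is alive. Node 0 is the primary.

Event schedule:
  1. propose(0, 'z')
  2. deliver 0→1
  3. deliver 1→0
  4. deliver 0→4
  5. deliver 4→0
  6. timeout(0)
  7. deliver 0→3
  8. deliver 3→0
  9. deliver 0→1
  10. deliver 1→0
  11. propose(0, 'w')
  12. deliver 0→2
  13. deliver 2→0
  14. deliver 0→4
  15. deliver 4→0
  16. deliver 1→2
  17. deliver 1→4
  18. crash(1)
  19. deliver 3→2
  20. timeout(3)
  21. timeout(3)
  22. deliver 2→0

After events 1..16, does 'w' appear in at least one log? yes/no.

no

e1 propose(0,'z'): ·
e2 deliver 0→1: 1[back,v=0,z]
e3 deliver 1→0: ·
e4 deliver 0→4: 4[back,v=0,z]
e5 deliver 4→0: 0[prim,v=0,z]
e6 timeout(0): 0[back,v=1,z]
e7 deliver 0→3: 3[back,v=0,z]
e8 deliver 3→0: ·
e9 deliver 0→1: 1[prim,v=1,z]
e10 deliver 1→0: ·
e11 propose(0,'w'): ·
e12 deliver 0→2: 2[back,v=0,z]
e13 deliver 2→0: ·
e14 deliver 0→4: 4[back,v=1,z]
e15 deliver 4→0: ·
e16 deliver 1→2: ·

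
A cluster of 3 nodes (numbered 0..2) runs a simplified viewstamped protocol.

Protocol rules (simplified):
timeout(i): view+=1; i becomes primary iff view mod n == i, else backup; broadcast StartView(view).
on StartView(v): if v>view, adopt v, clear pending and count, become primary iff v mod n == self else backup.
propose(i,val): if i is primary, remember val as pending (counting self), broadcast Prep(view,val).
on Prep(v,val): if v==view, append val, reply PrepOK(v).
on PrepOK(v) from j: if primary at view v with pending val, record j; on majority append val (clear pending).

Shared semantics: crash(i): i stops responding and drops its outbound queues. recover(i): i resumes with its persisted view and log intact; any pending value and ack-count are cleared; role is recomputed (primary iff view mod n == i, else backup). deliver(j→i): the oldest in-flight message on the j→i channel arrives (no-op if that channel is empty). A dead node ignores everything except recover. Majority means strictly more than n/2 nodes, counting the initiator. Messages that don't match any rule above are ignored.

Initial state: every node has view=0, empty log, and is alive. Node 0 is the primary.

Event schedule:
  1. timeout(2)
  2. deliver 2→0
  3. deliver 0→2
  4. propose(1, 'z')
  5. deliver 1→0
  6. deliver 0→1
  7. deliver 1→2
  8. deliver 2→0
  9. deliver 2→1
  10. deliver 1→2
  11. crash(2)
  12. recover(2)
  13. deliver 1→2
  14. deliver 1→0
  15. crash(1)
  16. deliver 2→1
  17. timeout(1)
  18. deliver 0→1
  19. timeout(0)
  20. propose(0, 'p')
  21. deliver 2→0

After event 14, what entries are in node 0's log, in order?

empty

[1] timeout(2) → N2(back v1 [-])
[2] deliver 2→0 → N0(back v1 [-])
[3] deliver 0→2 → ∅
[4] propose(1,'z') → ∅
[5] deliver 1→0 → ∅
[6] deliver 0→1 → ∅
[7] deliver 1→2 → ∅
[8] deliver 2→0 → ∅
[9] deliver 2→1 → N1(prim v1 [-])
[10] deliver 1→2 → ∅
[11] crash(2) → N2(✗back v1 [-])
[12] recover(2) → N2(back v1 [-])
[13] deliver 1→2 → ∅
[14] deliver 1→0 → ∅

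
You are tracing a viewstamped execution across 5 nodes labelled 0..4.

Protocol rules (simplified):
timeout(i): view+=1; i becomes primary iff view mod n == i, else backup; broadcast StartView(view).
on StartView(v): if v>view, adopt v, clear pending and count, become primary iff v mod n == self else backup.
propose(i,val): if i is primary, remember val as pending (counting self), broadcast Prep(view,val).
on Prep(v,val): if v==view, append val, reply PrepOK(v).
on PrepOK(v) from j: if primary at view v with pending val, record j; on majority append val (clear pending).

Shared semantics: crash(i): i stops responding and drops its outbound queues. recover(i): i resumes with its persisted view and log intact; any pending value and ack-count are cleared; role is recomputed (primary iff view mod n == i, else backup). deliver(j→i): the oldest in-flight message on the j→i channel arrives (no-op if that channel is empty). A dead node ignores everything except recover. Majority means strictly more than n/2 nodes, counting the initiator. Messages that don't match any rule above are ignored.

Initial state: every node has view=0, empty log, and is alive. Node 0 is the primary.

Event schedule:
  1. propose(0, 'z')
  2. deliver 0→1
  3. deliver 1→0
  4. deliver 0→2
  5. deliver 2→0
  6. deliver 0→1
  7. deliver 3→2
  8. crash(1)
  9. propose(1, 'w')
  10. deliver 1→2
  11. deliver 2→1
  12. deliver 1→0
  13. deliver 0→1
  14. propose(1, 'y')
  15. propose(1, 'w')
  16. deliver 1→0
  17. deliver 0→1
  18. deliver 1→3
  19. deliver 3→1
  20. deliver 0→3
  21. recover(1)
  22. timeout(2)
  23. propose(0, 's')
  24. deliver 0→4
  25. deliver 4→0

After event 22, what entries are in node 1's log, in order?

z

[1] propose(0,'z') → ∅
[2] deliver 0→1 → N1(back v0 [z])
[3] deliver 1→0 → ∅
[4] deliver 0→2 → N2(back v0 [z])
[5] deliver 2→0 → N0(prim v0 [z])
[6] deliver 0→1 → ∅
[7] deliver 3→2 → ∅
[8] crash(1) → N1(✗back v0 [z])
[9] propose(1,'w') → ∅
[10] deliver 1→2 → ∅
[11] deliver 2→1 → ∅
[12] deliver 1→0 → ∅
[13] deliver 0→1 → ∅
[14] propose(1,'y') → ∅
[15] propose(1,'w') → ∅
[16] deliver 1→0 → ∅
[17] deliver 0→1 → ∅
[18] deliver 1→3 → ∅
[19] deliver 3→1 → ∅
[20] deliver 0→3 → N3(back v0 [z])
[21] recover(1) → N1(back v0 [z])
[22] timeout(2) → N2(back v1 [z])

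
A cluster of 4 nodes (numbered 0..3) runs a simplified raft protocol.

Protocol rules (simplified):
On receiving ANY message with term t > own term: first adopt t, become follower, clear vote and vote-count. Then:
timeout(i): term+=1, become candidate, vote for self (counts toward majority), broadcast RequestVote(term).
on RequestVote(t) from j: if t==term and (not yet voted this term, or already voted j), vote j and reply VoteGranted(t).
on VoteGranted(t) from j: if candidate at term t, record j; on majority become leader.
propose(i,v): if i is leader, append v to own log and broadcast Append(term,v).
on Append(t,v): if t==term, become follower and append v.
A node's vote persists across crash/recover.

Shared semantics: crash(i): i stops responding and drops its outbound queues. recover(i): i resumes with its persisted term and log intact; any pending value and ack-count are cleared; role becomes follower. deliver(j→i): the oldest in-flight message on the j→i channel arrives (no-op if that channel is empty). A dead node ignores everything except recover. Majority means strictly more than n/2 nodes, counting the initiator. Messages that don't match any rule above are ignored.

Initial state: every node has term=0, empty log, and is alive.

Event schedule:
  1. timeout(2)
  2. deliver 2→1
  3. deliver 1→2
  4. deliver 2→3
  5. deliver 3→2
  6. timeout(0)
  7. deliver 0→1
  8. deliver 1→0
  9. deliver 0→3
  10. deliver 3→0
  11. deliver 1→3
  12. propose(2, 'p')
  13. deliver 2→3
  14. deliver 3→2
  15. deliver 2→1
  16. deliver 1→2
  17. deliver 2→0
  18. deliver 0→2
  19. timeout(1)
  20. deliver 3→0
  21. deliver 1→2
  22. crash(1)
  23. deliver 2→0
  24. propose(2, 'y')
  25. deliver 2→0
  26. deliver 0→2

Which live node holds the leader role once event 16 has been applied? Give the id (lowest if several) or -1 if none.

2

e1 timeout(2): 2[cand,t=1,-]
e2 deliver 2→1: 1[foll,t=1,-]
e3 deliver 1→2: ·
e4 deliver 2→3: 3[foll,t=1,-]
e5 deliver 3→2: 2[lead,t=1,-]
e6 timeout(0): 0[cand,t=1,-]
e7 deliver 0→1: ·
e8 deliver 1→0: ·
e9 deliver 0→3: ·
e10 deliver 3→0: ·
e11 deliver 1→3: ·
e12 propose(2,'p'): 2[lead,t=1,p]
e13 deliver 2→3: 3[foll,t=1,p]
e14 deliver 3→2: ·
e15 deliver 2→1: 1[foll,t=1,p]
e16 deliver 1→2: ·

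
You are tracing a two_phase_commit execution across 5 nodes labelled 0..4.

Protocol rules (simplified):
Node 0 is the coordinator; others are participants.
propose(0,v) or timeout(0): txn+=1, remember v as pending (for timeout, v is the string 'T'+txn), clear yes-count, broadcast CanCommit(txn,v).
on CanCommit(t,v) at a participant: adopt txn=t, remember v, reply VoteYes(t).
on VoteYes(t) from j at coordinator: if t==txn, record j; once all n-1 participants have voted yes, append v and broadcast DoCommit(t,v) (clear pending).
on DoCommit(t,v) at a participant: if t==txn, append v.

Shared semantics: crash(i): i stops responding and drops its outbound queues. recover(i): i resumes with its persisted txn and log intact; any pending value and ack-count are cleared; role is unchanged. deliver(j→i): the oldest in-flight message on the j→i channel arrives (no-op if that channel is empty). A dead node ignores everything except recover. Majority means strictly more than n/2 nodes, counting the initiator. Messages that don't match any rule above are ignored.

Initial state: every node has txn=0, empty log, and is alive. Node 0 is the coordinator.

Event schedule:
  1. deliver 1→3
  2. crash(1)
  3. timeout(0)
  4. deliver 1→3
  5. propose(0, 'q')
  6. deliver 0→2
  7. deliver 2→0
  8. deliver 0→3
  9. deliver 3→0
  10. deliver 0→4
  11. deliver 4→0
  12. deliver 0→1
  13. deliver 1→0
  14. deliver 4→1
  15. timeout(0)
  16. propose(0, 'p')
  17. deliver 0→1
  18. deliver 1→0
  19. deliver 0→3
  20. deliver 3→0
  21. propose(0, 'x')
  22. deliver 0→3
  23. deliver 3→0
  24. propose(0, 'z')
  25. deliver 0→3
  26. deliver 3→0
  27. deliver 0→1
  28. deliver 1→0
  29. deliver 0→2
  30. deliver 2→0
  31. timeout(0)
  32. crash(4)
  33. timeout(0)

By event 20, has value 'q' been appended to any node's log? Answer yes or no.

no

1. deliver 1→3:  nop
2. crash(1):  <1:✗part t0 ->
3. timeout(0):  <0:coor t1 ->
4. deliver 1→3:  nop
5. propose(0,'q'):  <0:coor t2 ->
6. deliver 0→2:  <2:part t1 ->
7. deliver 2→0:  nop
8. deliver 0→3:  <3:part t1 ->
9. deliver 3→0:  nop
10. deliver 0→4:  <4:part t1 ->
11. deliver 4→0:  nop
12. deliver 0→1:  nop
13. deliver 1→0:  nop
14. deliver 4→1:  nop
15. timeout(0):  <0:coor t3 ->
16. propose(0,'p'):  <0:coor t4 ->
17. deliver 0→1:  nop
18. deliver 1→0:  nop
19. deliver 0→3:  <3:part t2 ->
20. deliver 3→0:  nop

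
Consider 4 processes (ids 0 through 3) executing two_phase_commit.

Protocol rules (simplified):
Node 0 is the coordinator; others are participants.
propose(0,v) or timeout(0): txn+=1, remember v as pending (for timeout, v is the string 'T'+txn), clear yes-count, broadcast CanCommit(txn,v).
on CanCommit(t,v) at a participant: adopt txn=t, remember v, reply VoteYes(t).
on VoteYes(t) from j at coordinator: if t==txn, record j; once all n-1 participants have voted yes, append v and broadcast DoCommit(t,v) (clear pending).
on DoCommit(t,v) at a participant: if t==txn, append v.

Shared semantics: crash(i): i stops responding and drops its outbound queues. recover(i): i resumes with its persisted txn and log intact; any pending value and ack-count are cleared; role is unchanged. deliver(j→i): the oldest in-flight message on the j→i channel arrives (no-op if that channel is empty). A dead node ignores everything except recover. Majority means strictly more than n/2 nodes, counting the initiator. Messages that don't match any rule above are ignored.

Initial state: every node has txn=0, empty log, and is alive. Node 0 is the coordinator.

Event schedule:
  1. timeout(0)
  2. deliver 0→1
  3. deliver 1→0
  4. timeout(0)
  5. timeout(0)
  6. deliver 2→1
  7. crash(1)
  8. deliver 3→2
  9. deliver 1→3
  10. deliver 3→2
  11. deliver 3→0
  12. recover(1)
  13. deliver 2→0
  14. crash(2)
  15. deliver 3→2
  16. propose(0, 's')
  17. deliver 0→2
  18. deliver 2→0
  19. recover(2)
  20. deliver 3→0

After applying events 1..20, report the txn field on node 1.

1

after 1 — timeout(0): n0:coor/t1/[-]
after 2 — deliver 0→1: n1:part/t1/[-]
after 3 — deliver 1→0: ·
after 4 — timeout(0): n0:coor/t2/[-]
after 5 — timeout(0): n0:coor/t3/[-]
after 6 — deliver 2→1: ·
after 7 — crash(1): n1:✗part/t1/[-]
after 8 — deliver 3→2: ·
after 9 — deliver 1→3: ·
after 10 — deliver 3→2: ·
after 11 — deliver 3→0: ·
after 12 — recover(1): n1:part/t1/[-]
after 13 — deliver 2→0: ·
after 14 — crash(2): n2:✗part/t0/[-]
after 15 — deliver 3→2: ·
after 16 — propose(0,'s'): n0:coor/t4/[-]
after 17 — deliver 0→2: ·
after 18 — deliver 2→0: ·
after 19 — recover(2): n2:part/t0/[-]
after 20 — deliver 3→0: ·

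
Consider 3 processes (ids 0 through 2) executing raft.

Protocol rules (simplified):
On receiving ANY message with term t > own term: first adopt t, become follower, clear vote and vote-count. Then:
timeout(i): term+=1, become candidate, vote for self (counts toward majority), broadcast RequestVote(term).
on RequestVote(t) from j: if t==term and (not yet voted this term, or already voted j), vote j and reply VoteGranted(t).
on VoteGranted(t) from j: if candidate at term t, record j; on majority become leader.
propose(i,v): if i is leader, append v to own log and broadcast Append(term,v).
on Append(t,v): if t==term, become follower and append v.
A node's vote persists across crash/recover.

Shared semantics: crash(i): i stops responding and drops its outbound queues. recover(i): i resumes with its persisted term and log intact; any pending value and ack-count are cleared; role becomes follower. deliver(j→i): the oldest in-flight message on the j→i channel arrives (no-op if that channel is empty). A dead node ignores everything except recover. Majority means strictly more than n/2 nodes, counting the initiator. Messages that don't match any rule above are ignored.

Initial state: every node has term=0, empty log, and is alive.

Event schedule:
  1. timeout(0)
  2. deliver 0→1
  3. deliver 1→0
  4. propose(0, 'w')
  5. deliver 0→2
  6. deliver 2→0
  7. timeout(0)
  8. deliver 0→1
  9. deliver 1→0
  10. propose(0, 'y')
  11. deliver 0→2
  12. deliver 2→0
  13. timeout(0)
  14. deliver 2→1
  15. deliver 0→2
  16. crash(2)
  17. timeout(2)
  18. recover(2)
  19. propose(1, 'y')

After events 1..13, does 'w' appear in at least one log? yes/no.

yes

[1] timeout(0) → N0(cand t1 [-])
[2] deliver 0→1 → N1(foll t1 [-])
[3] deliver 1→0 → N0(lead t1 [-])
[4] propose(0,'w') → N0(lead t1 [w])
[5] deliver 0→2 → N2(foll t1 [-])
[6] deliver 2→0 → ∅
[7] timeout(0) → N0(cand t2 [w])
[8] deliver 0→1 → N1(foll t1 [w])
[9] deliver 1→0 → ∅
[10] propose(0,'y') → ∅
[11] deliver 0→2 → N2(foll t1 [w])
[12] deliver 2→0 → ∅
[13] timeout(0) → N0(cand t3 [w])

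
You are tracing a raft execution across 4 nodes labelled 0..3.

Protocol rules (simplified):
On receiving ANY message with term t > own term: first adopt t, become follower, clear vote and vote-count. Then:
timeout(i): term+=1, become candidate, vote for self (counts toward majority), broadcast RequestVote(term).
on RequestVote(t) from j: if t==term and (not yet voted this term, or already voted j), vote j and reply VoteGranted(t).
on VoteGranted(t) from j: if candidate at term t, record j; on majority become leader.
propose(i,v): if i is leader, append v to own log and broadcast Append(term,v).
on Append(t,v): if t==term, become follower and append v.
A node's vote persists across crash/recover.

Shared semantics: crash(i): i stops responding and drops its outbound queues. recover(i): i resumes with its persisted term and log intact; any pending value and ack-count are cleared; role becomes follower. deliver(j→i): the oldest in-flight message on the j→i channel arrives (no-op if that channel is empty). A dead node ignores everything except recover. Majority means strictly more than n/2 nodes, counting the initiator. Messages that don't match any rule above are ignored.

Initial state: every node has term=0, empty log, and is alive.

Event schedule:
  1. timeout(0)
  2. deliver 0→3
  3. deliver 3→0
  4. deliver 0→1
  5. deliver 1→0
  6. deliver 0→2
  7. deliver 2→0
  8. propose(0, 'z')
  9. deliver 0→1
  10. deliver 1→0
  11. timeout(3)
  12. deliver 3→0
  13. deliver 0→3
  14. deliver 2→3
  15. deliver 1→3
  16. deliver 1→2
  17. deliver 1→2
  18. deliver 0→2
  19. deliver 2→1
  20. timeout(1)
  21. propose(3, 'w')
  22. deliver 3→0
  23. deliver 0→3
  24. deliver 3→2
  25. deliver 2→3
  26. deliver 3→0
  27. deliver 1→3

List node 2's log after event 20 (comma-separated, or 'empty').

1. timeout(0):  <0:cand t1 ->
2. deliver 0→3:  <3:foll t1 ->
3. deliver 3→0:  nop
4. deliver 0→1:  <1:foll t1 ->
5. deliver 1→0:  <0:lead t1 ->
6. deliver 0→2:  <2:foll t1 ->
7. deliver 2→0:  nop
8. propose(0,'z'):  <0:lead t1 z>
9. deliver 0→1:  <1:foll t1 z>
10. deliver 1→0:  nop
11. timeout(3):  <3:cand t2 ->
12. deliver 3→0:  <0:foll t2 z>
13. deliver 0→3:  nop
14. deliver 2→3:  nop
15. deliver 1→3:  nop
16. deliver 1→2:  nop
17. deliver 1→2:  nop
18. deliver 0→2:  <2:foll t1 z>
19. deliver 2→1:  nop
20. timeout(1):  <1:cand t2 z>

z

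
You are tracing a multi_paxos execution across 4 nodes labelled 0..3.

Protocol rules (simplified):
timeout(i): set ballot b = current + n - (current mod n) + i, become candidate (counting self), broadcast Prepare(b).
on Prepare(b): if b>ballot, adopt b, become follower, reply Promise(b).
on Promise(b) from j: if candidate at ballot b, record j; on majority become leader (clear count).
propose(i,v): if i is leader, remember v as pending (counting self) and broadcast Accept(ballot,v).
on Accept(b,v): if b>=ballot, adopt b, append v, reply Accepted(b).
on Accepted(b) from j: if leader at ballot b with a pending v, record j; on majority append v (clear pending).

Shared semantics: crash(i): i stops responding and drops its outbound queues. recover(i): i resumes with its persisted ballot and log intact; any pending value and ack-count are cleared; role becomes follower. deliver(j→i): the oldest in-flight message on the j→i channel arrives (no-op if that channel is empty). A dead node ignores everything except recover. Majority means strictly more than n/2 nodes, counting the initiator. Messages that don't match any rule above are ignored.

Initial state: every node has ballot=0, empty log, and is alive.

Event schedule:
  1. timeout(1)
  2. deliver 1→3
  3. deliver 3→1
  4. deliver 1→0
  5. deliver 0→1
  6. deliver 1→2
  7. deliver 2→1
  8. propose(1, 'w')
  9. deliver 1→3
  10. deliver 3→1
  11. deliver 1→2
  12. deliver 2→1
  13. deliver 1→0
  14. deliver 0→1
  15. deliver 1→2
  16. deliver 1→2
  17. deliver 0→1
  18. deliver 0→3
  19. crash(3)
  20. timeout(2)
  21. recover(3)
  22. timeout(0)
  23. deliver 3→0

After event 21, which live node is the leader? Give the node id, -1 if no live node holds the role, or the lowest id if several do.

after 1 — timeout(1): n1:cand/b5/[-]
after 2 — deliver 1→3: n3:foll/b5/[-]
after 3 — deliver 3→1: ·
after 4 — deliver 1→0: n0:foll/b5/[-]
after 5 — deliver 0→1: n1:lead/b5/[-]
after 6 — deliver 1→2: n2:foll/b5/[-]
after 7 — deliver 2→1: ·
after 8 — propose(1,'w'): ·
after 9 — deliver 1→3: n3:foll/b5/[w]
after 10 — deliver 3→1: ·
after 11 — deliver 1→2: n2:foll/b5/[w]
after 12 — deliver 2→1: n1:lead/b5/[w]
after 13 — deliver 1→0: n0:foll/b5/[w]
after 14 — deliver 0→1: ·
after 15 — deliver 1→2: ·
after 16 — deliver 1→2: ·
after 17 — deliver 0→1: ·
after 18 — deliver 0→3: ·
after 19 — crash(3): n3:✗foll/b5/[w]
after 20 — timeout(2): n2:cand/b10/[w]
after 21 — recover(3): n3:foll/b5/[w]

1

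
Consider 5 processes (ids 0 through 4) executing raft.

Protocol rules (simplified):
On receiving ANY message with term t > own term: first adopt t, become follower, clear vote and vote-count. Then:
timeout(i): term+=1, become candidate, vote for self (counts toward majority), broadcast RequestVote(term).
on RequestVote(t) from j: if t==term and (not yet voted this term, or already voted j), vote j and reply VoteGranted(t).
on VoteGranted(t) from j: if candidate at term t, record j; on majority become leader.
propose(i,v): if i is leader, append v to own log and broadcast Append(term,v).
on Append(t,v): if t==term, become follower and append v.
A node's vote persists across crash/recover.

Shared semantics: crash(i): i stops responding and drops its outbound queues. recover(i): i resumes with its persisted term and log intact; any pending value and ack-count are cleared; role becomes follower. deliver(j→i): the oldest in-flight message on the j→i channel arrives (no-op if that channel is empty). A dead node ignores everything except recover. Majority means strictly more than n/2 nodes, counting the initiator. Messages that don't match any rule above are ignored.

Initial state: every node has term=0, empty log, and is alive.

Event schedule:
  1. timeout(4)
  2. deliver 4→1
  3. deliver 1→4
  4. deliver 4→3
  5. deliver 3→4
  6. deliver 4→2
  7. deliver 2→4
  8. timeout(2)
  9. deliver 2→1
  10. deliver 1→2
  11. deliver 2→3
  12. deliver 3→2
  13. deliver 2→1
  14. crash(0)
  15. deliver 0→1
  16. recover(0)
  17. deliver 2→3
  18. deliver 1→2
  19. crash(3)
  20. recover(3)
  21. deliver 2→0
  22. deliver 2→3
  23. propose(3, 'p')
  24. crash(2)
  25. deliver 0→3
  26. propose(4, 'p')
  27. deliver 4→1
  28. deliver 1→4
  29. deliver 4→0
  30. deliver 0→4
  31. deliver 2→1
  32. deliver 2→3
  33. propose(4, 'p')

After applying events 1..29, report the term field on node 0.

step 1 timeout(4): 4={cand,t=1,log=-}
step 2 deliver 4→1: 1={foll,t=1,log=-}
step 3 deliver 1→4: —
step 4 deliver 4→3: 3={foll,t=1,log=-}
step 5 deliver 3→4: 4={lead,t=1,log=-}
step 6 deliver 4→2: 2={foll,t=1,log=-}
step 7 deliver 2→4: —
step 8 timeout(2): 2={cand,t=2,log=-}
step 9 deliver 2→1: 1={foll,t=2,log=-}
step 10 deliver 1→2: —
step 11 deliver 2→3: 3={foll,t=2,log=-}
step 12 deliver 3→2: 2={lead,t=2,log=-}
step 13 deliver 2→1: —
step 14 crash(0): 0={✗foll,t=0,log=-}
step 15 deliver 0→1: —
step 16 recover(0): 0={foll,t=0,log=-}
step 17 deliver 2→3: —
step 18 deliver 1→2: —
step 19 crash(3): 3={✗foll,t=2,log=-}
step 20 recover(3): 3={foll,t=2,log=-}
step 21 deliver 2→0: 0={foll,t=2,log=-}
step 22 deliver 2→3: —
step 23 propose(3,'p'): —
step 24 crash(2): 2={✗lead,t=2,log=-}
step 25 deliver 0→3: —
step 26 propose(4,'p'): 4={lead,t=1,log=p}
step 27 deliver 4→1: —
step 28 deliver 1→4: —
step 29 deliver 4→0: —

2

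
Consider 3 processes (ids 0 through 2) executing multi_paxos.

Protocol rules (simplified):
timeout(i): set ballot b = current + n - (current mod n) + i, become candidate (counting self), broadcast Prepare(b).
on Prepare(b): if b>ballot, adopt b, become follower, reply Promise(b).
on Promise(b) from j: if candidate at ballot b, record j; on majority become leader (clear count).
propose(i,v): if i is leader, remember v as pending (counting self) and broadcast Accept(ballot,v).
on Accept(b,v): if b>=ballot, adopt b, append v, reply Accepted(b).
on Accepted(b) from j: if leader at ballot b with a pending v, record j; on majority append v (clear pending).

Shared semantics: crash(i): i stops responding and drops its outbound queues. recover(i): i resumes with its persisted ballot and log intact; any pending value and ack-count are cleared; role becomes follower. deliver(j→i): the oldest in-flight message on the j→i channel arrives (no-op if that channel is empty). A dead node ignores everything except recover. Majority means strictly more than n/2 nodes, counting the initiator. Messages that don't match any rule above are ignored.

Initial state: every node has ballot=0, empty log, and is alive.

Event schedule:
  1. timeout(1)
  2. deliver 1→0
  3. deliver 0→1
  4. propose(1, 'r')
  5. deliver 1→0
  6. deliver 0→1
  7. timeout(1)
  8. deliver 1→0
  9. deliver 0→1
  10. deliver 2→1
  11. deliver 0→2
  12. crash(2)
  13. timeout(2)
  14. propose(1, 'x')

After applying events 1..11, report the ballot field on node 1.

after 1 — timeout(1): n1:cand/b4/[-]
after 2 — deliver 1→0: n0:foll/b4/[-]
after 3 — deliver 0→1: n1:lead/b4/[-]
after 4 — propose(1,'r'): ·
after 5 — deliver 1→0: n0:foll/b4/[r]
after 6 — deliver 0→1: n1:lead/b4/[r]
after 7 — timeout(1): n1:cand/b7/[r]
after 8 — deliver 1→0: n0:foll/b7/[r]
after 9 — deliver 0→1: n1:lead/b7/[r]
after 10 — deliver 2→1: ·
after 11 — deliver 0→2: ·

7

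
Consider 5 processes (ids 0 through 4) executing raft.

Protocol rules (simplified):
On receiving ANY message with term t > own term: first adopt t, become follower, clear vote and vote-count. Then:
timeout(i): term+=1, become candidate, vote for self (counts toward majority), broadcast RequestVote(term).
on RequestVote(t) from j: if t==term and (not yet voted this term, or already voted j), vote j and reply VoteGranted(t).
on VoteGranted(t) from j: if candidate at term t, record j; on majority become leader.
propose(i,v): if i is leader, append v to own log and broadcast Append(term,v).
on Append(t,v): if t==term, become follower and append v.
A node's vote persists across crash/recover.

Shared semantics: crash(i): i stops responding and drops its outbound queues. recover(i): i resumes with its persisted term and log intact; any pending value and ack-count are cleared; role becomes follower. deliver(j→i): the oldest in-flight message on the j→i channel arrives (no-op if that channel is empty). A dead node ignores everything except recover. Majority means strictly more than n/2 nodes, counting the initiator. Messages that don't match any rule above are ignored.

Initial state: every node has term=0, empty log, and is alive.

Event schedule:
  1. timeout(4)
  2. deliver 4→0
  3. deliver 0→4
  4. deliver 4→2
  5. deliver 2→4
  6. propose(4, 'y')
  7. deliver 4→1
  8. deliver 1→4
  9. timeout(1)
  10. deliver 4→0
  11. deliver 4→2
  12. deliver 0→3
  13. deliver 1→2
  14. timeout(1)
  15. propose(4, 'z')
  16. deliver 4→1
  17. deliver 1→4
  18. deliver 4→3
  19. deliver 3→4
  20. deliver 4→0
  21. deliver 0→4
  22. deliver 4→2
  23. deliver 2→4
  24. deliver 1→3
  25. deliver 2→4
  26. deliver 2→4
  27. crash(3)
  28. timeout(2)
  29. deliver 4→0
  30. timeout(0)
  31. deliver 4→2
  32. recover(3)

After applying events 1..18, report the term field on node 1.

3

after 1 — timeout(4): n4:cand/t1/[-]
after 2 — deliver 4→0: n0:foll/t1/[-]
after 3 — deliver 0→4: ·
after 4 — deliver 4→2: n2:foll/t1/[-]
after 5 — deliver 2→4: n4:lead/t1/[-]
after 6 — propose(4,'y'): n4:lead/t1/[y]
after 7 — deliver 4→1: n1:foll/t1/[-]
after 8 — deliver 1→4: ·
after 9 — timeout(1): n1:cand/t2/[-]
after 10 — deliver 4→0: n0:foll/t1/[y]
after 11 — deliver 4→2: n2:foll/t1/[y]
after 12 — deliver 0→3: ·
after 13 — deliver 1→2: n2:foll/t2/[y]
after 14 — timeout(1): n1:cand/t3/[-]
after 15 — propose(4,'z'): n4:lead/t1/[y,z]
after 16 — deliver 4→1: ·
after 17 — deliver 1→4: n4:foll/t2/[y,z]
after 18 — deliver 4→3: n3:foll/t1/[-]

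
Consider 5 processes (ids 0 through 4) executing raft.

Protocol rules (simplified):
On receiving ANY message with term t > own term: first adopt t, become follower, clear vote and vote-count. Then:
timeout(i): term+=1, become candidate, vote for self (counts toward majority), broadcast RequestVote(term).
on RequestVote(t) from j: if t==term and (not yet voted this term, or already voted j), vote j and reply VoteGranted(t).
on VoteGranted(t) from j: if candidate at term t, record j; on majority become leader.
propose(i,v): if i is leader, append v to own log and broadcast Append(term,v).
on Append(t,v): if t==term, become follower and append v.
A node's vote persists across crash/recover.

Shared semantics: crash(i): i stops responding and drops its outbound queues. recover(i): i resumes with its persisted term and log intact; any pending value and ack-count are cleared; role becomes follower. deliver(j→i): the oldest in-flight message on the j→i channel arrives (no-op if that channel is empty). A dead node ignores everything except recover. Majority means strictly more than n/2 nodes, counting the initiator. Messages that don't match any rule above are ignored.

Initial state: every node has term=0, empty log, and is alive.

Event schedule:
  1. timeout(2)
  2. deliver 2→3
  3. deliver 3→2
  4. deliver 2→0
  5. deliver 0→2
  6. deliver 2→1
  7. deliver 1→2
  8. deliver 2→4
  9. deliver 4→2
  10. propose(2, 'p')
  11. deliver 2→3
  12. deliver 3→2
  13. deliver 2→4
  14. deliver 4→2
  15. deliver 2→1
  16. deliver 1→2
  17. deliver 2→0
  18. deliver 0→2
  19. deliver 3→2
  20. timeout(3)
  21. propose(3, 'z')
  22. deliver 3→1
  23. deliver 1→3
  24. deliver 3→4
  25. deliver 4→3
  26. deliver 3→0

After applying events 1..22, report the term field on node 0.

1

step 1 timeout(2): 2={cand,t=1,log=-}
step 2 deliver 2→3: 3={foll,t=1,log=-}
step 3 deliver 3→2: —
step 4 deliver 2→0: 0={foll,t=1,log=-}
step 5 deliver 0→2: 2={lead,t=1,log=-}
step 6 deliver 2→1: 1={foll,t=1,log=-}
step 7 deliver 1→2: —
step 8 deliver 2→4: 4={foll,t=1,log=-}
step 9 deliver 4→2: —
step 10 propose(2,'p'): 2={lead,t=1,log=p}
step 11 deliver 2→3: 3={foll,t=1,log=p}
step 12 deliver 3→2: —
step 13 deliver 2→4: 4={foll,t=1,log=p}
step 14 deliver 4→2: —
step 15 deliver 2→1: 1={foll,t=1,log=p}
step 16 deliver 1→2: —
step 17 deliver 2→0: 0={foll,t=1,log=p}
step 18 deliver 0→2: —
step 19 deliver 3→2: —
step 20 timeout(3): 3={cand,t=2,log=p}
step 21 propose(3,'z'): —
step 22 deliver 3→1: 1={foll,t=2,log=p}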